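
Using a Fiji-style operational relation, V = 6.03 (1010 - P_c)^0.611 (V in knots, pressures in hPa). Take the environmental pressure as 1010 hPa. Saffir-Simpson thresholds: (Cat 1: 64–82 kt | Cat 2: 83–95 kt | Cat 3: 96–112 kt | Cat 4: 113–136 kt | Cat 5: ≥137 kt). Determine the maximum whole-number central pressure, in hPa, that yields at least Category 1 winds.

Category 1 begins at V = 64 kt.
Required ΔP = (64/6.03)^(1/0.611) = 10.614^1.637 ≈ 47.75 hPa.
P_c ≤ 1010 − 47.75 = 962.25, so the highest integer P_c is 962 hPa.

962 hPa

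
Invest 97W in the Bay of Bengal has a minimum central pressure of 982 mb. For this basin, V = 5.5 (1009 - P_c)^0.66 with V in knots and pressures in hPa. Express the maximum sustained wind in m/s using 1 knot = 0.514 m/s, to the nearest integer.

25 m/s

ΔP = 1009 − 982 = 27 mb.
V ≈ 5.5 × 27^0.66 = 5.5 × 8.804 ≈ 48.424 kt.
48.424 × 0.514 ≈ 24.89 m/s → 25 m/s.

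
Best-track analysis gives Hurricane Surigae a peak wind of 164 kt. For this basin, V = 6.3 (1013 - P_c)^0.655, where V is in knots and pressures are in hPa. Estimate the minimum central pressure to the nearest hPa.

868 hPa

ΔP = (V / 6.3)^(1/0.655) = (164/6.3)^1.527.
164/6.3 = 26.032; 26.032^1.527 ≈ 144.90 hPa.
P_c = 1013 − 144.90 = 868.10 ≈ 868 hPa.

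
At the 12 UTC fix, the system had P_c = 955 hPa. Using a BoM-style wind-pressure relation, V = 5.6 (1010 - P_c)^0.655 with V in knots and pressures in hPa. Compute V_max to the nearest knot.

77 kt

ΔP = 1010 − 955 = 55 hPa.
55^0.655 ≈ 13.802.
V ≈ 5.6 × 13.802 ≈ 77.3 kt.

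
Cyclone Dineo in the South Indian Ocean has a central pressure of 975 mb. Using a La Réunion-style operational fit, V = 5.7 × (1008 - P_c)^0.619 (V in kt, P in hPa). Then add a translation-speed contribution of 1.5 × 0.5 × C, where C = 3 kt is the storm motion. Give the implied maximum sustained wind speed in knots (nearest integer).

ΔP = 1008 − 975 = 33 mb.
33^0.619 ≈ 8.709.
V ≈ 5.7 × 8.709 ≈ 49.6 kt.
Translation term: 1.5 × 0.5 × 3 = 2.25 kt.
Corrected V ≈ 51.85 kt → 52 kt.

52 kt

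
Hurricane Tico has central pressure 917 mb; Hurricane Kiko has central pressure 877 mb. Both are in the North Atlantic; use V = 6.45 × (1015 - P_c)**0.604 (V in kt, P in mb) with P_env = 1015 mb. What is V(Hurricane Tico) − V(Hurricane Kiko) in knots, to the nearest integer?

-24 kt

Hurricane Tico: ΔP = 98; V ≈ 6.45 × 98^0.604 ≈ 102.86 kt.
Hurricane Kiko: ΔP = 138; V ≈ 6.45 × 138^0.604 ≈ 126.49 kt.
Difference ≈ 102.86 − 126.49 = -23.63 → -24 kt.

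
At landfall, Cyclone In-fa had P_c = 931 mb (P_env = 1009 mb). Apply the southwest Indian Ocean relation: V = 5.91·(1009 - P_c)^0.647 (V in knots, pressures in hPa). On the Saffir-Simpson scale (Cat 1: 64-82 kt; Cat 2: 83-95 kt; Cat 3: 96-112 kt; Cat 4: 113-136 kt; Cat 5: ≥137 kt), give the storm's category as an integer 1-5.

3

ΔP = 1009 − 931 = 78 mb.
V ≈ 5.91 × 78^0.647 = 5.91 × 16.76 ≈ 99 kt.
99 kt falls in the Category 3 band.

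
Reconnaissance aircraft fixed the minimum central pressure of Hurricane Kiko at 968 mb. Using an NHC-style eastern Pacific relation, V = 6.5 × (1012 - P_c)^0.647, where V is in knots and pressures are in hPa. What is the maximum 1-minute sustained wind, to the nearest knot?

ΔP = 1012 − 968 = 44 mb.
44^0.647 ≈ 11.569.
V ≈ 6.5 × 11.569 ≈ 75.2 kt.

75 kt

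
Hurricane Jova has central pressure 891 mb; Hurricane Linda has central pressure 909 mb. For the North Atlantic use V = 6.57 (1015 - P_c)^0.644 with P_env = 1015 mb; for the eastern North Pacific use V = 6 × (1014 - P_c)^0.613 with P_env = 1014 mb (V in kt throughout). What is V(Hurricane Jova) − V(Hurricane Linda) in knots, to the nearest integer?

Hurricane Jova: ΔP = 124; V ≈ 6.57 × 124^0.644 ≈ 146.46 kt.
Hurricane Linda: ΔP = 105; V ≈ 6 × 105^0.613 ≈ 104.03 kt.
Difference ≈ 146.46 − 104.03 = 42.43 → 42 kt.

42 kt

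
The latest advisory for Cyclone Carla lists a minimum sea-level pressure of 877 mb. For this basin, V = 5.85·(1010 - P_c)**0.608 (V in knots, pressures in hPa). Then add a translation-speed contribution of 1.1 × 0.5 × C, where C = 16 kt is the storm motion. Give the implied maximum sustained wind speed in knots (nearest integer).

123 kt

ΔP = 1010 − 877 = 133 mb.
133^0.608 ≈ 19.557.
V ≈ 5.85 × 19.557 ≈ 114.4 kt.
Translation term: 1.1 × 0.5 × 16 = 8.8 kt.
Corrected V ≈ 123.2 kt → 123 kt.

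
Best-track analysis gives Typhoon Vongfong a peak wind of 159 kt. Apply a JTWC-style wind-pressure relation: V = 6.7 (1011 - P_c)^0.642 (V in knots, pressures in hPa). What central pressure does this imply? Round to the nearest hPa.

872 hPa

ΔP = (V / 6.7)^(1/0.642) = (159/6.7)^1.558.
159/6.7 = 23.731; 23.731^1.558 ≈ 138.75 hPa.
P_c = 1011 − 138.75 = 872.25 ≈ 872 hPa.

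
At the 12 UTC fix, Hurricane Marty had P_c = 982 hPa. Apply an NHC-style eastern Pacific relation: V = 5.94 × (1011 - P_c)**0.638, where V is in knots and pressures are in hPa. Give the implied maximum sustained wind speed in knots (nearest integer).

ΔP = 1011 − 982 = 29 hPa.
29^0.638 ≈ 8.571.
V ≈ 5.94 × 8.571 ≈ 50.9 kt.

51 kt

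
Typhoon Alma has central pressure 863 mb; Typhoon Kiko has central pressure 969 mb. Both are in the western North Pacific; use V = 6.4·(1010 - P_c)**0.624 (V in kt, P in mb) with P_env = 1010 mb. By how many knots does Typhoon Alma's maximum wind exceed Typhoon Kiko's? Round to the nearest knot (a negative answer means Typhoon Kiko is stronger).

Typhoon Alma: ΔP = 147; V ≈ 6.4 × 147^0.624 ≈ 144.07 kt.
Typhoon Kiko: ΔP = 41; V ≈ 6.4 × 41^0.624 ≈ 64.95 kt.
Difference ≈ 144.07 − 64.95 = 79.12 → 79 kt.

79 kt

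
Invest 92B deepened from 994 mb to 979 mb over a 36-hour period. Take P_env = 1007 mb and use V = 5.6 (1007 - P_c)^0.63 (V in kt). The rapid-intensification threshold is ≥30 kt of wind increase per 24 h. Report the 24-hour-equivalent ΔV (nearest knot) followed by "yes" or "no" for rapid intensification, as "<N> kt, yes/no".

V₁: ΔP = 13, V ≈ 5.6 × 13^0.63 ≈ 28.18 kt.
V₂: ΔP = 28, V ≈ 5.6 × 28^0.63 ≈ 45.70 kt.
ΔV over 36 h = 17.52 kt → 24 h equivalent = 17.52 × 24/36 ≈ 11.68 kt.
12 kt < 30 kt ⇒ not rapid intensification.

12 kt, no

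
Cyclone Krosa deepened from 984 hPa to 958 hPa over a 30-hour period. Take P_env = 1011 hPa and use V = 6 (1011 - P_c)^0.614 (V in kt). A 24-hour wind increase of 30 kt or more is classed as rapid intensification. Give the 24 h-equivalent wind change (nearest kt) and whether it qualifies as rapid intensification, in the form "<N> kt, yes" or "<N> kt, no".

19 kt, no

V₁: ΔP = 27, V ≈ 6 × 27^0.614 ≈ 45.40 kt.
V₂: ΔP = 53, V ≈ 6 × 53^0.614 ≈ 68.68 kt.
ΔV over 30 h = 23.28 kt → 24 h equivalent = 23.28 × 24/30 ≈ 18.62 kt.
19 kt < 30 kt ⇒ not rapid intensification.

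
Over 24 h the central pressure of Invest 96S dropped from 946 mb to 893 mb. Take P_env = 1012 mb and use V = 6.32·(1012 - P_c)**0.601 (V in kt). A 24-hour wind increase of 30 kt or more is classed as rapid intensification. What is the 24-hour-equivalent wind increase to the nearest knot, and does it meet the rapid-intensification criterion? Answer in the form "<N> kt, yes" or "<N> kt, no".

V₁: ΔP = 66, V ≈ 6.32 × 66^0.601 ≈ 78.39 kt.
V₂: ΔP = 119, V ≈ 6.32 × 119^0.601 ≈ 111.72 kt.
ΔV over 24 h = 33.33 kt → 24 h equivalent = 33.33 × 24/24 ≈ 33.33 kt.
33 kt ≥ 30 kt ⇒ rapid intensification.

33 kt, yes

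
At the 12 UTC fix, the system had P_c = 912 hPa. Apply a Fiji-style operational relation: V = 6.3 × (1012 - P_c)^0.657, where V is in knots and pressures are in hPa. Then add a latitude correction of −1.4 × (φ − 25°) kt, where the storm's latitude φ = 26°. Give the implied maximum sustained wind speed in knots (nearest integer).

128 kt

ΔP = 1012 − 912 = 100 hPa.
100^0.657 ≈ 20.606.
V ≈ 6.3 × 20.606 ≈ 129.8 kt.
Latitude correction: −1.4 × (26 − 25) = -1.4 kt.
Corrected V ≈ 128.4 kt → 128 kt.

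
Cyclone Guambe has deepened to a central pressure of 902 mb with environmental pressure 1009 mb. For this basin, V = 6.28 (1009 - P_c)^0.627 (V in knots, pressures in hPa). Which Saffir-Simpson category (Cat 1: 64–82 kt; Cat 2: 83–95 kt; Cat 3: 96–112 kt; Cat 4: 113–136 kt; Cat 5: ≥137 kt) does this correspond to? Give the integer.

ΔP = 1009 − 902 = 107 mb.
V ≈ 6.28 × 107^0.627 = 6.28 × 18.73 ≈ 118 kt.
118 kt falls in the Category 4 band.

4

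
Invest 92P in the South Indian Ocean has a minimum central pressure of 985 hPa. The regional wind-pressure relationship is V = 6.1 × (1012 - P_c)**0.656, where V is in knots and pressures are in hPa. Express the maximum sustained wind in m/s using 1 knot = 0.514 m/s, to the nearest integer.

ΔP = 1012 − 985 = 27 hPa.
V ≈ 6.1 × 27^0.656 = 6.1 × 8.689 ≈ 53.003 kt.
53.003 × 0.514 ≈ 27.24 m/s → 27 m/s.

27 m/s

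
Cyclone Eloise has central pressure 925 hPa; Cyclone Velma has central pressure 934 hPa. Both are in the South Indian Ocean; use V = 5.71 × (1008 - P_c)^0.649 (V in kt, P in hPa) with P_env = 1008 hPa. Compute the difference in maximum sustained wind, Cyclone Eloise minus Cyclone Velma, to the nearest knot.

Cyclone Eloise: ΔP = 83; V ≈ 5.71 × 83^0.649 ≈ 100.49 kt.
Cyclone Velma: ΔP = 74; V ≈ 5.71 × 74^0.649 ≈ 93.28 kt.
Difference ≈ 100.49 − 93.28 = 7.21 → 7 kt.

7 kt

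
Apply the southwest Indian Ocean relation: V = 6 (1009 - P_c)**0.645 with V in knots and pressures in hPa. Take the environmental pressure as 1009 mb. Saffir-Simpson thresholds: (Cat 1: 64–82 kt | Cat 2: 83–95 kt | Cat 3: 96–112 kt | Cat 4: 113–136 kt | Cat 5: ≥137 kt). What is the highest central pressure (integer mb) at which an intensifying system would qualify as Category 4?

914 mb

Category 4 begins at V = 113 kt.
Required ΔP = (113/6)^(1/0.645) = 18.833^1.550 ≈ 94.76 mb.
P_c ≤ 1009 − 94.76 = 914.24, so the highest integer P_c is 914 mb.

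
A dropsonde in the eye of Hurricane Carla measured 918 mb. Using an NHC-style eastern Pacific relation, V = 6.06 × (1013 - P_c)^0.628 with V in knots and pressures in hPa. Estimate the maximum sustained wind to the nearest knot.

106 kt

ΔP = 1013 − 918 = 95 mb.
95^0.628 ≈ 17.459.
V ≈ 6.06 × 17.459 ≈ 105.8 kt.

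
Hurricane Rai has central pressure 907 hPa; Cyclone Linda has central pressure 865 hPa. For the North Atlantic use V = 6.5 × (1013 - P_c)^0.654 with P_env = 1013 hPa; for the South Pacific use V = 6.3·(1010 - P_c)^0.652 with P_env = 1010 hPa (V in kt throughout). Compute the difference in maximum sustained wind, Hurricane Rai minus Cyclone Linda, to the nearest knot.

Hurricane Rai: ΔP = 106; V ≈ 6.5 × 106^0.654 ≈ 137.23 kt.
Cyclone Linda: ΔP = 145; V ≈ 6.3 × 145^0.652 ≈ 161.64 kt.
Difference ≈ 137.23 − 161.64 = -24.41 → -24 kt.

-24 kt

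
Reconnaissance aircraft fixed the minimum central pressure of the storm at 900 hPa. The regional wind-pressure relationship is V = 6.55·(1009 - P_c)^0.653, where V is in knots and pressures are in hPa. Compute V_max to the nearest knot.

140 kt

ΔP = 1009 − 900 = 109 hPa.
109^0.653 ≈ 21.401.
V ≈ 6.55 × 21.401 ≈ 140.2 kt.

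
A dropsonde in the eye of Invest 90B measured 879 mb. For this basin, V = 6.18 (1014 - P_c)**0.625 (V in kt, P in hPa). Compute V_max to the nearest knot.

ΔP = 1014 − 879 = 135 mb.
135^0.625 ≈ 21.452.
V ≈ 6.18 × 21.452 ≈ 132.6 kt.

133 kt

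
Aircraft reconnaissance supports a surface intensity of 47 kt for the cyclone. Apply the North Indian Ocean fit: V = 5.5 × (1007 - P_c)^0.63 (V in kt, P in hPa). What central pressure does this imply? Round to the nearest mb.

ΔP = (V / 5.5)^(1/0.63) = (47/5.5)^1.587.
47/5.5 = 8.545; 8.545^1.587 ≈ 30.13 mb.
P_c = 1007 − 30.13 = 976.87 ≈ 977 mb.

977 mb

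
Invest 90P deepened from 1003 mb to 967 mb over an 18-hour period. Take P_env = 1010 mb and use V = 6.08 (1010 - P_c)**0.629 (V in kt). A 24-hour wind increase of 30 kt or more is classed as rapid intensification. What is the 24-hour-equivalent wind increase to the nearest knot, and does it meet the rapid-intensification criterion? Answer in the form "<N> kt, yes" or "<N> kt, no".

V₁: ΔP = 7, V ≈ 6.08 × 7^0.629 ≈ 20.68 kt.
V₂: ΔP = 43, V ≈ 6.08 × 43^0.629 ≈ 64.77 kt.
ΔV over 18 h = 44.09 kt → 24 h equivalent = 44.09 × 24/18 ≈ 58.79 kt.
59 kt ≥ 30 kt ⇒ rapid intensification.

59 kt, yes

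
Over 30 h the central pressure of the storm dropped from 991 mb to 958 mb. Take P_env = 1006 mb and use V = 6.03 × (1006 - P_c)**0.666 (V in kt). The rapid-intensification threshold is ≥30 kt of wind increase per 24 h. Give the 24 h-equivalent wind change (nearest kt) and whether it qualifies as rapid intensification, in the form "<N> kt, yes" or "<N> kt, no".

V₁: ΔP = 15, V ≈ 6.03 × 15^0.666 ≈ 36.61 kt.
V₂: ΔP = 48, V ≈ 6.03 × 48^0.666 ≈ 79.44 kt.
ΔV over 30 h = 42.83 kt → 24 h equivalent = 42.83 × 24/30 ≈ 34.26 kt.
34 kt ≥ 30 kt ⇒ rapid intensification.

34 kt, yes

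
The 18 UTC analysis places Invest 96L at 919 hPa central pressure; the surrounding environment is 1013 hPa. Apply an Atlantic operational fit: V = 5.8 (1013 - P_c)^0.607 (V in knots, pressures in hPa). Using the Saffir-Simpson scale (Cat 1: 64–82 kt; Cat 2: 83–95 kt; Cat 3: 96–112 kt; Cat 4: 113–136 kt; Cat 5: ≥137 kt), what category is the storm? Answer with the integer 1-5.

ΔP = 1013 − 919 = 94 hPa.
V ≈ 5.8 × 94^0.607 = 5.8 × 15.76 ≈ 91 kt.
91 kt falls in the Category 2 band.

2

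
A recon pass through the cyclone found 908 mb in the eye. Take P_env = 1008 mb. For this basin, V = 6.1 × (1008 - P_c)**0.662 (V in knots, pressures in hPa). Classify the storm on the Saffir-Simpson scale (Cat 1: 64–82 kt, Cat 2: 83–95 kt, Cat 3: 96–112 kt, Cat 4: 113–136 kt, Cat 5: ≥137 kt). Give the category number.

4

ΔP = 1008 − 908 = 100 mb.
V ≈ 6.1 × 100^0.662 = 6.1 × 21.09 ≈ 129 kt.
129 kt falls in the Category 4 band.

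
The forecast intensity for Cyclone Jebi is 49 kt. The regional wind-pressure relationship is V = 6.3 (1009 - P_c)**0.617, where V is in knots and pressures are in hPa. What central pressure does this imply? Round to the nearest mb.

981 mb

ΔP = (V / 6.3)^(1/0.617) = (49/6.3)^1.621.
49/6.3 = 7.778; 7.778^1.621 ≈ 27.79 mb.
P_c = 1009 − 27.79 = 981.21 ≈ 981 mb.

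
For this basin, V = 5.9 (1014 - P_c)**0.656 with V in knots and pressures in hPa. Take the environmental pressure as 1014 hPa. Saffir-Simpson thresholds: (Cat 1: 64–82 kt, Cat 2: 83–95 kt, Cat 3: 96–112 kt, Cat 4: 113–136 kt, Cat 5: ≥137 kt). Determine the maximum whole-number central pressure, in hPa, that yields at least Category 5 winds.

Category 5 begins at V = 137 kt.
Required ΔP = (137/5.9)^(1/0.656) = 23.220^1.524 ≈ 120.81 hPa.
P_c ≤ 1014 − 120.81 = 893.19, so the highest integer P_c is 893 hPa.

893 hPa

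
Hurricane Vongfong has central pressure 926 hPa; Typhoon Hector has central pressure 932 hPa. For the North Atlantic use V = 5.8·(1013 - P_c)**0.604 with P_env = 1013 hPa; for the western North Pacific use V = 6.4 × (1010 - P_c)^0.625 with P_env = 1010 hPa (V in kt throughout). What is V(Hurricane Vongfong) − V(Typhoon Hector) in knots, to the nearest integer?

Hurricane Vongfong: ΔP = 87; V ≈ 5.8 × 87^0.604 ≈ 86.08 kt.
Typhoon Hector: ΔP = 78; V ≈ 6.4 × 78^0.625 ≈ 97.44 kt.
Difference ≈ 86.08 − 97.44 = -11.36 → -11 kt.

-11 kt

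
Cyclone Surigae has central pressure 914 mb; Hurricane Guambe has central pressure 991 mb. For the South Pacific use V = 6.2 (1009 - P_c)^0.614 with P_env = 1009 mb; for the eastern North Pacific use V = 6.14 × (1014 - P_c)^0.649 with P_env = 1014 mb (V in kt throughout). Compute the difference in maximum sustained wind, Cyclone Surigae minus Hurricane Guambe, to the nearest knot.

55 kt

Cyclone Surigae: ΔP = 95; V ≈ 6.2 × 95^0.614 ≈ 101.56 kt.
Hurricane Guambe: ΔP = 23; V ≈ 6.14 × 23^0.649 ≈ 46.98 kt.
Difference ≈ 101.56 − 46.98 = 54.58 → 55 kt.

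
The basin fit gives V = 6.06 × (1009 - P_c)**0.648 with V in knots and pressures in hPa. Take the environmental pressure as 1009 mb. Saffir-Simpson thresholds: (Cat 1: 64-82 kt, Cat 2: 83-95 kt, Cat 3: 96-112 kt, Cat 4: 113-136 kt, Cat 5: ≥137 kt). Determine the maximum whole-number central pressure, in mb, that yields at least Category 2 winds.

952 mb

Category 2 begins at V = 83 kt.
Required ΔP = (83/6.06)^(1/0.648) = 13.696^1.543 ≈ 56.76 mb.
P_c ≤ 1009 − 56.76 = 952.24, so the highest integer P_c is 952 mb.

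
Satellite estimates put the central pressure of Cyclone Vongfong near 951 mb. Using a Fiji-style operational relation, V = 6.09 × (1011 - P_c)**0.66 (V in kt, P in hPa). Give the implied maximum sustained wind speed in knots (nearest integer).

ΔP = 1011 − 951 = 60 mb.
60^0.66 ≈ 14.914.
V ≈ 6.09 × 14.914 ≈ 90.8 kt.

91 kt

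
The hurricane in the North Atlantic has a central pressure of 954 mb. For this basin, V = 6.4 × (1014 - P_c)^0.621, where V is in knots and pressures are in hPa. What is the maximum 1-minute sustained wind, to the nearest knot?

ΔP = 1014 − 954 = 60 mb.
60^0.621 ≈ 12.713.
V ≈ 6.4 × 12.713 ≈ 81.4 kt.

81 kt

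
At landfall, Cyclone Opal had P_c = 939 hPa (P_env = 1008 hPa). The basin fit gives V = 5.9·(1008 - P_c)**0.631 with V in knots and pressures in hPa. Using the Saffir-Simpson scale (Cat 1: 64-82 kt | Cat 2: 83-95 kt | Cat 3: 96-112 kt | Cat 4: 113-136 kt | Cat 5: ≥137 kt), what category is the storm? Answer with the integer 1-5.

2

ΔP = 1008 − 939 = 69 hPa.
V ≈ 5.9 × 69^0.631 = 5.9 × 14.46 ≈ 85 kt.
85 kt falls in the Category 2 band.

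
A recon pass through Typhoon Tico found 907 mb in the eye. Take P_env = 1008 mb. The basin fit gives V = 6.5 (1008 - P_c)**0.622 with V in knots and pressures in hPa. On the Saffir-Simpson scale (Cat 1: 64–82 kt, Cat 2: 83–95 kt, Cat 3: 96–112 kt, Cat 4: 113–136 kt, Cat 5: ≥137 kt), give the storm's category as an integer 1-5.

ΔP = 1008 − 907 = 101 mb.
V ≈ 6.5 × 101^0.622 = 6.5 × 17.65 ≈ 115 kt.
115 kt falls in the Category 4 band.

4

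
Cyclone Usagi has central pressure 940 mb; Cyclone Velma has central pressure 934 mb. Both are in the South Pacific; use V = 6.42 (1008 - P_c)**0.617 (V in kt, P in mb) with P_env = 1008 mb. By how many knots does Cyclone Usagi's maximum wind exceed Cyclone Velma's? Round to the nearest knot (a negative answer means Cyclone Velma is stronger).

Cyclone Usagi: ΔP = 68; V ≈ 6.42 × 68^0.617 ≈ 86.73 kt.
Cyclone Velma: ΔP = 74; V ≈ 6.42 × 74^0.617 ≈ 91.38 kt.
Difference ≈ 86.73 − 91.38 = -4.65 → -5 kt.

-5 kt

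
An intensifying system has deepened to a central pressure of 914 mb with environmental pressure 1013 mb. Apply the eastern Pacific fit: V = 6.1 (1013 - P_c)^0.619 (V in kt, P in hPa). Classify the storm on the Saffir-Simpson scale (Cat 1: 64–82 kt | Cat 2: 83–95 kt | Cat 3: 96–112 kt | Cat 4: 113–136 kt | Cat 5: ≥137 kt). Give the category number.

ΔP = 1013 − 914 = 99 mb.
V ≈ 6.1 × 99^0.619 = 6.1 × 17.19 ≈ 105 kt.
105 kt falls in the Category 3 band.

3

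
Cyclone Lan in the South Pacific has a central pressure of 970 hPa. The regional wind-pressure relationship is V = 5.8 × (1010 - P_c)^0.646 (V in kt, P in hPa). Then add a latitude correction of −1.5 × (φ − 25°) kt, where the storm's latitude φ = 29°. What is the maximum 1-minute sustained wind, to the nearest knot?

ΔP = 1010 − 970 = 40 hPa.
40^0.646 ≈ 10.838.
V ≈ 5.8 × 10.838 ≈ 62.9 kt.
Latitude correction: −1.5 × (29 − 25) = -6 kt.
Corrected V ≈ 56.9 kt → 57 kt.

57 kt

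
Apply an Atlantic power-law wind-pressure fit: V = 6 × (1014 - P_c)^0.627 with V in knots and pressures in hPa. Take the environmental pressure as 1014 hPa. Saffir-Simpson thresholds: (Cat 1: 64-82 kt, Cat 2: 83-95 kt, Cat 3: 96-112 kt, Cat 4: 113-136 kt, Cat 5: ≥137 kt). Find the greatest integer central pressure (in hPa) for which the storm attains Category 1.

Category 1 begins at V = 64 kt.
Required ΔP = (64/6)^(1/0.627) = 10.667^1.595 ≈ 43.61 hPa.
P_c ≤ 1014 − 43.61 = 970.39, so the highest integer P_c is 970 hPa.

970 hPa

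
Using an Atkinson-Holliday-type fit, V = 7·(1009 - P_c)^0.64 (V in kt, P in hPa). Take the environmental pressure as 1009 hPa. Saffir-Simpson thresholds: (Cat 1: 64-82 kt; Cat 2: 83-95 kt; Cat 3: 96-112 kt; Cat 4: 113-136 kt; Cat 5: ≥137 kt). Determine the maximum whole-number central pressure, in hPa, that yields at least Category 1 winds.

977 hPa

Category 1 begins at V = 64 kt.
Required ΔP = (64/7)^(1/0.64) = 9.143^1.562 ≈ 31.75 hPa.
P_c ≤ 1009 − 31.75 = 977.25, so the highest integer P_c is 977 hPa.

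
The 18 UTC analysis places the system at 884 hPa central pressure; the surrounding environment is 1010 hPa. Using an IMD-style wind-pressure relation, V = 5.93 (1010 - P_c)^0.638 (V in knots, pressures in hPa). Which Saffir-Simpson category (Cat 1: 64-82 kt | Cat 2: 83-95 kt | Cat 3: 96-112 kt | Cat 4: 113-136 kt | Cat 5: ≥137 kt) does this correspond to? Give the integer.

ΔP = 1010 − 884 = 126 hPa.
V ≈ 5.93 × 126^0.638 = 5.93 × 21.88 ≈ 130 kt.
130 kt falls in the Category 4 band.

4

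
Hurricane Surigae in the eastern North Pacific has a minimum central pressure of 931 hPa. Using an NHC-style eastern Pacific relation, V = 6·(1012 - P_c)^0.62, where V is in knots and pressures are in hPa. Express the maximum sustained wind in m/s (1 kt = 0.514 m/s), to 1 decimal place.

47.0 m/s

ΔP = 1012 − 931 = 81 hPa.
V ≈ 6 × 81^0.62 = 6 × 15.250 ≈ 91.498 kt.
91.498 × 0.514 ≈ 47.03 m/s → 47.0 m/s.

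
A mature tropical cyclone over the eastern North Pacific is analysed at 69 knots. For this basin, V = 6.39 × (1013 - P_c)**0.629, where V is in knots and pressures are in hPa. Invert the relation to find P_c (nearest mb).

969 mb

ΔP = (V / 6.39)^(1/0.629) = (69/6.39)^1.590.
69/6.39 = 10.798; 10.798^1.590 ≈ 43.94 mb.
P_c = 1013 − 43.94 = 969.06 ≈ 969 mb.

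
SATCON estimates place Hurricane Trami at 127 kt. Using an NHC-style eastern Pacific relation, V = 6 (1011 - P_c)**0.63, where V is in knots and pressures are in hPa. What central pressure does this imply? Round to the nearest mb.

ΔP = (V / 6)^(1/0.63) = (127/6)^1.587.
127/6 = 21.167; 21.167^1.587 ≈ 127.12 mb.
P_c = 1011 − 127.12 = 883.88 ≈ 884 mb.

884 mb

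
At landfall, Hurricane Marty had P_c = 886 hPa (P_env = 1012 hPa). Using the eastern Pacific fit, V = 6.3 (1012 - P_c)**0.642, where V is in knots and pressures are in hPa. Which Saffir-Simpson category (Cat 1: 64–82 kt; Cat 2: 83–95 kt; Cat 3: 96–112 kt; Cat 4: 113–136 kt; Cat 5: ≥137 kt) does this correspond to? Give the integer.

5

ΔP = 1012 − 886 = 126 hPa.
V ≈ 6.3 × 126^0.642 = 6.3 × 22.31 ≈ 141 kt.
141 kt falls in the Category 5 band.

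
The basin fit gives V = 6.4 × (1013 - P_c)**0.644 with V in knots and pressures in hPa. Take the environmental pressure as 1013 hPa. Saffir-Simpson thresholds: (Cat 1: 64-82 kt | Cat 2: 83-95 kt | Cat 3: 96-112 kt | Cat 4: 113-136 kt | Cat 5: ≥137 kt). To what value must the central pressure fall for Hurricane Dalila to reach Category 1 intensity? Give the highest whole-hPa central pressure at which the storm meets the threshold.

Category 1 begins at V = 64 kt.
Required ΔP = (64/6.4)^(1/0.644) = 10.000^1.553 ≈ 35.71 hPa.
P_c ≤ 1013 − 35.71 = 977.29, so the highest integer P_c is 977 hPa.

977 hPa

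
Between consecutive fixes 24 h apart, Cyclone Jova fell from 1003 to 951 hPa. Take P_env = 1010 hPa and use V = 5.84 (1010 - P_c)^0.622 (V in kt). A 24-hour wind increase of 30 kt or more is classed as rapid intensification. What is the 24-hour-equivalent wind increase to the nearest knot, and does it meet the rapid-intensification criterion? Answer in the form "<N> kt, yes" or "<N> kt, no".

V₁: ΔP = 7, V ≈ 5.84 × 7^0.622 ≈ 19.59 kt.
V₂: ΔP = 59, V ≈ 5.84 × 59^0.622 ≈ 73.77 kt.
ΔV over 24 h = 54.18 kt → 24 h equivalent = 54.18 × 24/24 ≈ 54.18 kt.
54 kt ≥ 30 kt ⇒ rapid intensification.

54 kt, yes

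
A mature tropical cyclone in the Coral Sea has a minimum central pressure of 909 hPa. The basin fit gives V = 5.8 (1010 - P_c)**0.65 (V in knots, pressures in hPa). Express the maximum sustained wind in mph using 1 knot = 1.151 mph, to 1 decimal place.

ΔP = 1010 − 909 = 101 hPa.
V ≈ 5.8 × 101^0.65 = 5.8 × 20.082 ≈ 116.476 kt.
116.476 × 1.151 ≈ 134.06 mph → 134.1 mph.

134.1 mph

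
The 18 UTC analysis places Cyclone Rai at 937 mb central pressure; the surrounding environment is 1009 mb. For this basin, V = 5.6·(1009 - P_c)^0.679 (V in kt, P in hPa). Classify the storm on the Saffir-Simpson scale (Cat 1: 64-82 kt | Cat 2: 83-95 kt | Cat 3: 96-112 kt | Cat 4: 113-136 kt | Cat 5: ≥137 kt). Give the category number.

3

ΔP = 1009 − 937 = 72 mb.
V ≈ 5.6 × 72^0.679 = 5.6 × 18.24 ≈ 102 kt.
102 kt falls in the Category 3 band.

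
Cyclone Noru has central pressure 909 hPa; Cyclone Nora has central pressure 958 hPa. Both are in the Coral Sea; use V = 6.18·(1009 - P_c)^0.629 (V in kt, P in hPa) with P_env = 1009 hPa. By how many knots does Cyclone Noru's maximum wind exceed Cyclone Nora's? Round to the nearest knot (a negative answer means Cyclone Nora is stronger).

Cyclone Noru: ΔP = 100; V ≈ 6.18 × 100^0.629 ≈ 111.94 kt.
Cyclone Nora: ΔP = 51; V ≈ 6.18 × 51^0.629 ≈ 73.29 kt.
Difference ≈ 111.94 − 73.29 = 38.65 → 39 kt.

39 kt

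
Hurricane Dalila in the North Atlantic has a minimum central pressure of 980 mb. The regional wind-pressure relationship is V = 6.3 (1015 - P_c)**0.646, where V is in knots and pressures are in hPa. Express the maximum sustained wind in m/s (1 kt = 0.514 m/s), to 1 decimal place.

32.2 m/s

ΔP = 1015 − 980 = 35 mb.
V ≈ 6.3 × 35^0.646 = 6.3 × 9.942 ≈ 62.634 kt.
62.634 × 0.514 ≈ 32.19 m/s → 32.2 m/s.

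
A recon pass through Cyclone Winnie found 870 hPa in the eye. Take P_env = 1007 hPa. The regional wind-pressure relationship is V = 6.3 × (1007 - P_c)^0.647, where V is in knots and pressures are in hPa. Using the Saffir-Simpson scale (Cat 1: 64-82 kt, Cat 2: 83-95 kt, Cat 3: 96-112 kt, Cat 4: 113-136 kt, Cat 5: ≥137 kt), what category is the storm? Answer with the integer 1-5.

5

ΔP = 1007 − 870 = 137 hPa.
V ≈ 6.3 × 137^0.647 = 6.3 × 24.12 ≈ 152 kt.
152 kt falls in the Category 5 band.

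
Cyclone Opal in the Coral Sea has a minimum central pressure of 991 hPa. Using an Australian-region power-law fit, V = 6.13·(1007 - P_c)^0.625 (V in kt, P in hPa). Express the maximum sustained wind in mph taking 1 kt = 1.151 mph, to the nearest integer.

ΔP = 1007 − 991 = 16 hPa.
V ≈ 6.13 × 16^0.625 = 6.13 × 5.657 ≈ 34.677 kt.
34.677 × 1.151 ≈ 39.91 mph → 40 mph.

40 mph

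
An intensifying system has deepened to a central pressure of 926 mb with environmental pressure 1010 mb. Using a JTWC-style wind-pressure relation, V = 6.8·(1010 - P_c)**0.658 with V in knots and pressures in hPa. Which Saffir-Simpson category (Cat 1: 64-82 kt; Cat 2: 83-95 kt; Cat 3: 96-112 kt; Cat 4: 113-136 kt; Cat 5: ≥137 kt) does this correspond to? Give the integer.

ΔP = 1010 − 926 = 84 mb.
V ≈ 6.8 × 84^0.658 = 6.8 × 18.46 ≈ 126 kt.
126 kt falls in the Category 4 band.

4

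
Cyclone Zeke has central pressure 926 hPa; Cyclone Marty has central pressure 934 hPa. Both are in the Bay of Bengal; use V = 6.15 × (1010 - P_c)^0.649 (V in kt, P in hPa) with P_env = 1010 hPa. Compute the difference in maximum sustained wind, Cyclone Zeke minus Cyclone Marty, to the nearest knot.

Cyclone Zeke: ΔP = 84; V ≈ 6.15 × 84^0.649 ≈ 109.08 kt.
Cyclone Marty: ΔP = 76; V ≈ 6.15 × 76^0.649 ≈ 102.22 kt.
Difference ≈ 109.08 − 102.22 = 6.86 → 7 kt.

7 kt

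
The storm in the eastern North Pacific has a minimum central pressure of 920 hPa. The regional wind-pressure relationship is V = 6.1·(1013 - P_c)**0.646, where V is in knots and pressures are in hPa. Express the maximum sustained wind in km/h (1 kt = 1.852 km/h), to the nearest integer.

211 km/h

ΔP = 1013 − 920 = 93 hPa.
V ≈ 6.1 × 93^0.646 = 6.1 × 18.691 ≈ 114.017 kt.
114.017 × 1.852 ≈ 211.16 km/h → 211 km/h.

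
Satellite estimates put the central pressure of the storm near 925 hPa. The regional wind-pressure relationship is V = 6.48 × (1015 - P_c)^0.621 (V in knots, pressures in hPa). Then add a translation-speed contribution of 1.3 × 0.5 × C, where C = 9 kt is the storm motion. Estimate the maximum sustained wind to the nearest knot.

112 kt

ΔP = 1015 − 925 = 90 hPa.
90^0.621 ≈ 16.353.
V ≈ 6.48 × 16.353 ≈ 106.0 kt.
Translation term: 1.3 × 0.5 × 9 = 5.85 kt.
Corrected V ≈ 111.85 kt → 112 kt.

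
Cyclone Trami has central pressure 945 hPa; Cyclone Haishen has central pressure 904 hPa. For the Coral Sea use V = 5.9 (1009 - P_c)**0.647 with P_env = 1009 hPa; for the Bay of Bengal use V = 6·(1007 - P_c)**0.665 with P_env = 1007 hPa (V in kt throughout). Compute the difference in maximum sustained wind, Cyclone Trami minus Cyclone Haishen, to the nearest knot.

Cyclone Trami: ΔP = 64; V ≈ 5.9 × 64^0.647 ≈ 86.99 kt.
Cyclone Haishen: ΔP = 103; V ≈ 6 × 103^0.665 ≈ 130.82 kt.
Difference ≈ 86.99 − 130.82 = -43.83 → -44 kt.

-44 kt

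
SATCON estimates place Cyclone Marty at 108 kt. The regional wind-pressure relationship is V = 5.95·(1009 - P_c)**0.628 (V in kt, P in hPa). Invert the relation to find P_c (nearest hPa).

908 hPa

ΔP = (V / 5.95)^(1/0.628) = (108/5.95)^1.592.
108/5.95 = 18.151; 18.151^1.592 ≈ 101.07 hPa.
P_c = 1009 − 101.07 = 907.93 ≈ 908 hPa.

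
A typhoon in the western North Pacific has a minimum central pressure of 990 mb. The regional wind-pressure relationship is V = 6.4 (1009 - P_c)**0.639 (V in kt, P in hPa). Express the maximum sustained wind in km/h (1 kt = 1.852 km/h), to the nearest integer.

ΔP = 1009 − 990 = 19 mb.
V ≈ 6.4 × 19^0.639 = 6.4 × 6.563 ≈ 42.005 kt.
42.005 × 1.852 ≈ 77.79 km/h → 78 km/h.

78 km/h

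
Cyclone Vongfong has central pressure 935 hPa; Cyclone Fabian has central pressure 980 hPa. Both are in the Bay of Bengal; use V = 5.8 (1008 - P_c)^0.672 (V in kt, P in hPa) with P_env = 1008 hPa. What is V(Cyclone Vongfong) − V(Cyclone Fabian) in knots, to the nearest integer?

49 kt

Cyclone Vongfong: ΔP = 73; V ≈ 5.8 × 73^0.672 ≈ 103.65 kt.
Cyclone Fabian: ΔP = 28; V ≈ 5.8 × 28^0.672 ≈ 54.44 kt.
Difference ≈ 103.65 − 54.44 = 49.21 → 49 kt.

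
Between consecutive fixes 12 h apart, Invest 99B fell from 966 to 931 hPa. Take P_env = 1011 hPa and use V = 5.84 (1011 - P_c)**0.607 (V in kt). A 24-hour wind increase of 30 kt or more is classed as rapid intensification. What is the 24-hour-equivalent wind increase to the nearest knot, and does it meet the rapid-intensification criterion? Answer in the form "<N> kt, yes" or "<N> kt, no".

49 kt, yes

V₁: ΔP = 45, V ≈ 5.84 × 45^0.607 ≈ 58.87 kt.
V₂: ΔP = 80, V ≈ 5.84 × 80^0.607 ≈ 83.48 kt.
ΔV over 12 h = 24.61 kt → 24 h equivalent = 24.61 × 24/12 ≈ 49.22 kt.
49 kt ≥ 30 kt ⇒ rapid intensification.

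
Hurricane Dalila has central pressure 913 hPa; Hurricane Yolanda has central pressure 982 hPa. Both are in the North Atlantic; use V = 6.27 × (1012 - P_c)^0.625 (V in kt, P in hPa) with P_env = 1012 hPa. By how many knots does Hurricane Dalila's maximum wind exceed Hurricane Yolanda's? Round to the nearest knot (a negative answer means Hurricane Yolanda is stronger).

Hurricane Dalila: ΔP = 99; V ≈ 6.27 × 99^0.625 ≈ 110.80 kt.
Hurricane Yolanda: ΔP = 30; V ≈ 6.27 × 30^0.625 ≈ 52.54 kt.
Difference ≈ 110.80 − 52.54 = 58.26 → 58 kt.

58 kt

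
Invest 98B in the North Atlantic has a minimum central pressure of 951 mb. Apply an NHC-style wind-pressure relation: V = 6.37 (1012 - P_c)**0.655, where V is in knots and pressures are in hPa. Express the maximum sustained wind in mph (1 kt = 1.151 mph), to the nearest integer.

ΔP = 1012 − 951 = 61 mb.
V ≈ 6.37 × 61^0.655 = 6.37 × 14.770 ≈ 94.087 kt.
94.087 × 1.151 ≈ 108.29 mph → 108 mph.

108 mph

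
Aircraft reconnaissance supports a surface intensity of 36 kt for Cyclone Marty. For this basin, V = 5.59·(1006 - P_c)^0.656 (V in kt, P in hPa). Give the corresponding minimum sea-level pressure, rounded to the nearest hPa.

989 hPa

ΔP = (V / 5.59)^(1/0.656) = (36/5.59)^1.524.
36/5.59 = 6.440; 6.440^1.524 ≈ 17.10 hPa.
P_c = 1006 − 17.10 = 988.90 ≈ 989 hPa.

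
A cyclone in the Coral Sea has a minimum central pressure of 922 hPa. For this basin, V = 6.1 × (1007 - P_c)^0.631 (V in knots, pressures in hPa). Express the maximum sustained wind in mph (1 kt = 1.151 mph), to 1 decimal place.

ΔP = 1007 − 922 = 85 hPa.
V ≈ 6.1 × 85^0.631 = 6.1 × 16.499 ≈ 100.645 kt.
100.645 × 1.151 ≈ 115.84 mph → 115.8 mph.

115.8 mph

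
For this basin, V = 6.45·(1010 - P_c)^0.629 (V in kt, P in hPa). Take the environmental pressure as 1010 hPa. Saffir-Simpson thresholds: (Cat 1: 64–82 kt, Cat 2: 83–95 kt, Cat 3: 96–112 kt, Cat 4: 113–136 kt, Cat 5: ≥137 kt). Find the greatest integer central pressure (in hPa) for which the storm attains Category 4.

915 hPa

Category 4 begins at V = 113 kt.
Required ΔP = (113/6.45)^(1/0.629) = 17.519^1.590 ≈ 94.84 hPa.
P_c ≤ 1010 − 94.84 = 915.16, so the highest integer P_c is 915 hPa.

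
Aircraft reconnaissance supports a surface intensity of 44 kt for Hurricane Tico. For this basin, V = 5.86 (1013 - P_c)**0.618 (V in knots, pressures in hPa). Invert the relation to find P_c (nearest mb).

ΔP = (V / 5.86)^(1/0.618) = (44/5.86)^1.618.
44/5.86 = 7.509; 7.509^1.618 ≈ 26.11 mb.
P_c = 1013 − 26.11 = 986.89 ≈ 987 mb.

987 mb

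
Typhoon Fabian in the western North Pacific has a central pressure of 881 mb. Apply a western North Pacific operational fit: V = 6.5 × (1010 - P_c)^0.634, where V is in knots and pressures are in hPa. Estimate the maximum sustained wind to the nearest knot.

142 kt

ΔP = 1010 − 881 = 129 mb.
129^0.634 ≈ 21.783.
V ≈ 6.5 × 21.783 ≈ 141.6 kt.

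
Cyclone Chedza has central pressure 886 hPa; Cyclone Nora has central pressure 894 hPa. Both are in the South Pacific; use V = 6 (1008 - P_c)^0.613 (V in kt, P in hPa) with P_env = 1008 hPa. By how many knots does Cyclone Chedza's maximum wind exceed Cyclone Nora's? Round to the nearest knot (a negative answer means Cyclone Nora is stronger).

5 kt

Cyclone Chedza: ΔP = 122; V ≈ 6 × 122^0.613 ≈ 114.05 kt.
Cyclone Nora: ΔP = 114; V ≈ 6 × 114^0.613 ≈ 109.40 kt.
Difference ≈ 114.05 − 109.40 = 4.65 → 5 kt.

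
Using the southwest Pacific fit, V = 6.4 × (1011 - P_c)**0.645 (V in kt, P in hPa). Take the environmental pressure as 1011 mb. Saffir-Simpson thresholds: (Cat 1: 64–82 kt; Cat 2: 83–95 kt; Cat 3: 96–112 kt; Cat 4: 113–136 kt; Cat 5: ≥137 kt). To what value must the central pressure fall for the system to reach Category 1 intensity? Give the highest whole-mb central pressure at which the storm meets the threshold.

Category 1 begins at V = 64 kt.
Required ΔP = (64/6.4)^(1/0.645) = 10.000^1.550 ≈ 35.51 mb.
P_c ≤ 1011 − 35.51 = 975.49, so the highest integer P_c is 975 mb.

975 mb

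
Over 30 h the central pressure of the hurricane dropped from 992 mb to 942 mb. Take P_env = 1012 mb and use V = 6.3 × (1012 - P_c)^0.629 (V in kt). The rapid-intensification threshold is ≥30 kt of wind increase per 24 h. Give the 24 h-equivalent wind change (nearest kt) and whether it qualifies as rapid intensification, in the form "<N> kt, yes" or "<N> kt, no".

40 kt, yes

V₁: ΔP = 20, V ≈ 6.3 × 20^0.629 ≈ 41.47 kt.
V₂: ΔP = 70, V ≈ 6.3 × 70^0.629 ≈ 91.18 kt.
ΔV over 30 h = 49.71 kt → 24 h equivalent = 49.71 × 24/30 ≈ 39.77 kt.
40 kt ≥ 30 kt ⇒ rapid intensification.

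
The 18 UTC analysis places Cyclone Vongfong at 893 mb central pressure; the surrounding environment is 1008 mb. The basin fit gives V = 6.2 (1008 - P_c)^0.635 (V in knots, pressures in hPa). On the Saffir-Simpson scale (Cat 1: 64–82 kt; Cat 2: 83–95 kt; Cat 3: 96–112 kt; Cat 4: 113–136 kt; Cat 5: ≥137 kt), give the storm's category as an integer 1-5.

ΔP = 1008 − 893 = 115 mb.
V ≈ 6.2 × 115^0.635 = 6.2 × 20.35 ≈ 126 kt.
126 kt falls in the Category 4 band.

4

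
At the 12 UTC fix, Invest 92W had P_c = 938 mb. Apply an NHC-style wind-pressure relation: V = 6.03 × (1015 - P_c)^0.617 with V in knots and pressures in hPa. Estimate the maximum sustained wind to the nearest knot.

ΔP = 1015 − 938 = 77 mb.
77^0.617 ≈ 14.587.
V ≈ 6.03 × 14.587 ≈ 88.0 kt.

88 kt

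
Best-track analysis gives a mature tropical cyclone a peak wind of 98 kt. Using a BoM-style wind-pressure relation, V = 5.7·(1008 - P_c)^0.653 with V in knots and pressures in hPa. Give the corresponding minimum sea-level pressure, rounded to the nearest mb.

ΔP = (V / 5.7)^(1/0.653) = (98/5.7)^1.531.
98/5.7 = 17.193; 17.193^1.531 ≈ 77.95 mb.
P_c = 1008 − 77.95 = 930.05 ≈ 930 mb.

930 mb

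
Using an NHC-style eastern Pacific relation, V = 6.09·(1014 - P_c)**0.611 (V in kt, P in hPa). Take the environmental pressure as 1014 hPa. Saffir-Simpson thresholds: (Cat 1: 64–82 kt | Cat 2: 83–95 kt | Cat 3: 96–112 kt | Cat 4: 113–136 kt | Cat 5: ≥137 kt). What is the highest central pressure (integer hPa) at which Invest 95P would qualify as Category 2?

Category 2 begins at V = 83 kt.
Required ΔP = (83/6.09)^(1/0.611) = 13.629^1.637 ≈ 71.90 hPa.
P_c ≤ 1014 − 71.90 = 942.10, so the highest integer P_c is 942 hPa.

942 hPa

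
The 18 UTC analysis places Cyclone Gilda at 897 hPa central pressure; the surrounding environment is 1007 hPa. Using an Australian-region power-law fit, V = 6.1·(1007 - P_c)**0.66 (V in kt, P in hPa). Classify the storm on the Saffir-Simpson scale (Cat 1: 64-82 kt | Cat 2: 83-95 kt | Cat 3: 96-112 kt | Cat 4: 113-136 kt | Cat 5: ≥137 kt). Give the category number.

ΔP = 1007 − 897 = 110 hPa.
V ≈ 6.1 × 110^0.66 = 6.1 × 22.25 ≈ 136 kt.
136 kt falls in the Category 4 band.

4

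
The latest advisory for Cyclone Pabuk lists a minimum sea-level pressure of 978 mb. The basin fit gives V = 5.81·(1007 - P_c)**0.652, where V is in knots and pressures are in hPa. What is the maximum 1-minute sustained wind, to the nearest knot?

ΔP = 1007 − 978 = 29 mb.
29^0.652 ≈ 8.984.
V ≈ 5.81 × 8.984 ≈ 52.2 kt.

52 kt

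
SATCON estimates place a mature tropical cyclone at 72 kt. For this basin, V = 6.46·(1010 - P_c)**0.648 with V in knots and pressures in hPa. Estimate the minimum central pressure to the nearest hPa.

ΔP = (V / 6.46)^(1/0.648) = (72/6.46)^1.543.
72/6.46 = 11.146; 11.146^1.543 ≈ 41.29 hPa.
P_c = 1010 − 41.29 = 968.71 ≈ 969 hPa.

969 hPa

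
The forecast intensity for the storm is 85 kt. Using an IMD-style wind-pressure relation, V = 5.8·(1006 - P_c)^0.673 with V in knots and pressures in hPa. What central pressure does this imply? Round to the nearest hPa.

ΔP = (V / 5.8)^(1/0.673) = (85/5.8)^1.486.
85/5.8 = 14.655; 14.655^1.486 ≈ 54.02 hPa.
P_c = 1006 − 54.02 = 951.98 ≈ 952 hPa.

952 hPa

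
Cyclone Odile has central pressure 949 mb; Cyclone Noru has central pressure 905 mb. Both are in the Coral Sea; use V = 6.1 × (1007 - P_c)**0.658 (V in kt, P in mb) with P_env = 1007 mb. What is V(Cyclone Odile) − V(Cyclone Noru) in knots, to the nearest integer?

-40 kt

Cyclone Odile: ΔP = 58; V ≈ 6.1 × 58^0.658 ≈ 88.24 kt.
Cyclone Noru: ΔP = 102; V ≈ 6.1 × 102^0.658 ≈ 127.93 kt.
Difference ≈ 88.24 − 127.93 = -39.69 → -40 kt.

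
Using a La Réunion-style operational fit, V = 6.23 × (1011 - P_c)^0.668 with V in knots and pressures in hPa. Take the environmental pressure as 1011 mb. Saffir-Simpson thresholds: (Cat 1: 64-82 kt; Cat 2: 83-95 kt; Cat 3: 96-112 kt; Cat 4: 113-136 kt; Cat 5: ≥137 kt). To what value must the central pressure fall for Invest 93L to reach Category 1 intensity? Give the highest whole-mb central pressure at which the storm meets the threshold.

978 mb

Category 1 begins at V = 64 kt.
Required ΔP = (64/6.23)^(1/0.668) = 10.273^1.497 ≈ 32.70 mb.
P_c ≤ 1011 − 32.70 = 978.30, so the highest integer P_c is 978 mb.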